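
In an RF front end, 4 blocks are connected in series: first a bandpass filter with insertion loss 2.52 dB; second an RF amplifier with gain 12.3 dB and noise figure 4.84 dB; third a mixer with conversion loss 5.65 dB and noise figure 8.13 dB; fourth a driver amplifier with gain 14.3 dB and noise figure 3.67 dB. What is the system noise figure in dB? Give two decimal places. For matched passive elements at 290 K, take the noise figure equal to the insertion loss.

Convert to linear (a loss of L dB is a gain of −L dB): F_i = 10^(NF_i/10), G_i = 10^(G_i,dB/10)
  Stage 1: F_1 = 10^(2.52/10) = 1.786, G_1 = 10^(−2.52/10) = 0.5598
  Stage 2: F_2 = 10^(4.84/10) = 3.048, G_2 = 10^(12.3/10) = 16.98
  Stage 3: F_3 = 10^(8.13/10) = 6.501, G_3 = 10^(−5.65/10) = 0.2723
  Stage 4: F_4 = 10^(3.67/10) = 2.328, G_4 = 10^(14.3/10) = 26.92
Friis cascade:
  F = 1.786 + (3.048 − 1)/0.5598 + (6.501 − 1)/9.506 + (2.328 − 1)/2.588 = 6.537
NF = 10 log₁₀(6.537) = 8.15 dB

8.15 dB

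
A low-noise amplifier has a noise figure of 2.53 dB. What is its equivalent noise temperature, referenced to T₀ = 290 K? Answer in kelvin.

229 K

F = 10^(2.53/10) = 1.79061
T_e = (F − 1)·T₀ = (1.79061 − 1) × 290 = 229 K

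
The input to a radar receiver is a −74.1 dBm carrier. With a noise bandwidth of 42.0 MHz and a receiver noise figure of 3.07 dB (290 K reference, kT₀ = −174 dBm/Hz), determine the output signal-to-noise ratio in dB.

20.6 dB

Noise floor: N = −174 + 10 log₁₀(B) + NF
10 log₁₀(4.20×10⁷) = 76.23 dB
N = −174 + 76.23 + 3.07 = −94.70 dBm
SNR = P_sig − N = −74.1 − (−94.70) = 20.60 dB → 20.6 dB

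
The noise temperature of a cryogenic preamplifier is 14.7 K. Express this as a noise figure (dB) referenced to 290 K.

F = 1 + T_e/T₀ = 1 + 14.7/290 = 1.05069
NF = 10 log₁₀(1.05069) = 0.215 dB

0.215 dB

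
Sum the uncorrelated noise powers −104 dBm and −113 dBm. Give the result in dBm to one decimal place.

Convert to linear, add, convert back:
P₁ = 3.98×10⁻¹⁴ W, P₂ = 5.01×10⁻¹⁵ W
P_tot = 4.48×10⁻¹⁴ W → 10 log₁₀(P_tot / 10⁻³) = −103.5 dBm

−103.5 dBm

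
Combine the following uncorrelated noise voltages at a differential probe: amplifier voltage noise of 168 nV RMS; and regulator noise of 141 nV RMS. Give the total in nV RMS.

219 nV

Uncorrelated sources add in power (mean-square): V_tot = √(ΣV_i²)
V_tot = √[(1.68×10⁻⁷)² + (1.41×10⁻⁷)²] = 2.19×10⁻⁷ V = 219 nV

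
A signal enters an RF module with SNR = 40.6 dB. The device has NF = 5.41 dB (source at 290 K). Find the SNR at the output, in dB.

35.19 dB

By definition F = SNR_in/SNR_out, so in dB: SNR_out = SNR_in − NF
SNR_out = 40.6 − 5.41 = 35.19 dB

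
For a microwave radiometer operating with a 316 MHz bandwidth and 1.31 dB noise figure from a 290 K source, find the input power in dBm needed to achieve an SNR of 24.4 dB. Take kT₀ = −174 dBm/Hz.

Sensitivity = −174 + 10 log₁₀(B) + NF + SNR_min
= −174 + 85 + 1.31 + 24.4
= −63.29 dBm → −63.3 dBm

−63.3 dBm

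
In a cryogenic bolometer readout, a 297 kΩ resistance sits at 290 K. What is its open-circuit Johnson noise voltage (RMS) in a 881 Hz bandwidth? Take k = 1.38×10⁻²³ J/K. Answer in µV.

V_n = √(4kTRB)
4kTRB = 4 × 1.38×10⁻²³ × 290 × 2.97×10⁵ × 8.81×10² = 4.19×10⁻¹² V²
V_n = √(4.19×10⁻¹²) = 2.05×10⁻⁶ V = 2.05 µV

2.05 µV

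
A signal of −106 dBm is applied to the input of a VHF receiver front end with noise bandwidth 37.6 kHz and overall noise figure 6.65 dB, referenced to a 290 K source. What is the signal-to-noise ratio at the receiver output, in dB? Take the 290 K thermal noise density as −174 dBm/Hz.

15.6 dB

Noise floor: N = −174 + 10 log₁₀(B) + NF
10 log₁₀(3.76×10⁴) = 45.75 dB
N = −174 + 45.75 + 6.65 = −121.60 dBm
SNR = P_sig − N = −106 − (−121.60) = 15.60 dB → 15.6 dB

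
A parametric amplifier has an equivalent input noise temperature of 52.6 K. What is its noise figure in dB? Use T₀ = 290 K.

F = 1 + T_e/T₀ = 1 + 52.6/290 = 1.18138
NF = 10 log₁₀(1.18138) = 0.724 dB

0.724 dB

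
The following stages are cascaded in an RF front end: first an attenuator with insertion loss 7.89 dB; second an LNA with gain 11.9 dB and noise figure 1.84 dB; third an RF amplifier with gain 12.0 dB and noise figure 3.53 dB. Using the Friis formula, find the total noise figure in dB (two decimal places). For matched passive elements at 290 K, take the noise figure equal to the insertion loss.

9.95 dB

Convert to linear (a loss of L dB is a gain of −L dB): F_i = 10^(NF_i/10), G_i = 10^(G_i,dB/10)
  Stage 1: F_1 = 10^(7.89/10) = 6.152, G_1 = 10^(−7.89/10) = 0.1626
  Stage 2: F_2 = 10^(1.84/10) = 1.528, G_2 = 10^(11.9/10) = 15.49
  Stage 3: F_3 = 10^(3.53/10) = 2.254, G_3 = 10^(12.0/10) = 15.85
Friis cascade:
  F = 6.152 + (1.528 − 1)/0.1626 + (2.254 − 1)/2.518 = 9.895
NF = 10 log₁₀(9.895) = 9.95 dB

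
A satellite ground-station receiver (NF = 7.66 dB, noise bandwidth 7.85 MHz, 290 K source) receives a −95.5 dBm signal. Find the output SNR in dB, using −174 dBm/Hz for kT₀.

1.9 dB

Noise floor: N = −174 + 10 log₁₀(B) + NF
10 log₁₀(7.85×10⁶) = 68.95 dB
N = −174 + 68.95 + 7.66 = −97.39 dBm
SNR = P_sig − N = −95.5 − (−97.39) = 1.89 dB → 1.9 dB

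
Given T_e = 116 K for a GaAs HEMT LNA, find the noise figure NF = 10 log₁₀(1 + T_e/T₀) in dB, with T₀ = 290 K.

F = 1 + T_e/T₀ = 1 + 116/290 = 1.4
NF = 10 log₁₀(1.4) = 1.46 dB

1.46 dB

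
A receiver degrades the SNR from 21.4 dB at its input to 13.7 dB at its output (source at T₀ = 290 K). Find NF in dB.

NF (dB) = SNR_in(dB) − SNR_out(dB) when the source is at T₀
NF = 21.4 − 13.7 = 7.7 dB

7.7 dB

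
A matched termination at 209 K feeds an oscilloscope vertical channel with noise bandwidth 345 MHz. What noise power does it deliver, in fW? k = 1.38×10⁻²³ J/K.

P_n = kTB = 1.38×10⁻²³ × 209 × 3.45×10⁸ = 9.95×10⁻¹³ W = 995 fW

995 fW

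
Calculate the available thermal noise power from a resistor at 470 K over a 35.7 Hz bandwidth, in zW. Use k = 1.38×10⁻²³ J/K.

232 zW

P_n = kTB = 1.38×10⁻²³ × 470 × 3.57×10¹ = 2.32×10⁻¹⁹ W = 232 zW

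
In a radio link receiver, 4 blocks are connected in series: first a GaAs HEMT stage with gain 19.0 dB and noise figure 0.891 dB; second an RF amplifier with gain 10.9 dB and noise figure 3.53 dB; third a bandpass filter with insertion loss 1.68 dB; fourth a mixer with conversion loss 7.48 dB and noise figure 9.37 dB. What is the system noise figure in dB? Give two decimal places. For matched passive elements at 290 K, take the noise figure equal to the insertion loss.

Convert to linear (a loss of L dB is a gain of −L dB): F_i = 10^(NF_i/10), G_i = 10^(G_i,dB/10)
  Stage 1: F_1 = 10^(0.891/10) = 1.228, G_1 = 10^(19.0/10) = 79.43
  Stage 2: F_2 = 10^(3.53/10) = 2.254, G_2 = 10^(10.9/10) = 12.30
  Stage 3: F_3 = 10^(1.68/10) = 1.472, G_3 = 10^(−1.68/10) = 0.6792
  Stage 4: F_4 = 10^(9.37/10) = 8.650, G_4 = 10^(−7.48/10) = 0.1786
Friis cascade:
  F = 1.228 + (2.254 − 1)/79.43 + (1.472 − 1)/977.2 + (8.650 − 1)/663.7 = 1.256
NF = 10 log₁₀(1.256) = 0.99 dB

0.99 dB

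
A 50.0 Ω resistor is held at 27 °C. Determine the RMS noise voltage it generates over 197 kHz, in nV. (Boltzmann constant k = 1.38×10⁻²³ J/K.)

T = 27 °C + 273.15 = 300.15 K
V_n = √(4kTRB)
4kTRB = 4 × 1.38×10⁻²³ × 300.15 × 5.00×10¹ × 1.97×10⁵ = 1.63×10⁻¹³ V²
V_n = √(1.63×10⁻¹³) = 4.04×10⁻⁷ V = 404 nV

404 nV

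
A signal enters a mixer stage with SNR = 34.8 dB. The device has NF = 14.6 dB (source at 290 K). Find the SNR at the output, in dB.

By definition F = SNR_in/SNR_out, so in dB: SNR_out = SNR_in − NF
SNR_out = 34.8 − 14.6 = 20.2 dB

20.2 dB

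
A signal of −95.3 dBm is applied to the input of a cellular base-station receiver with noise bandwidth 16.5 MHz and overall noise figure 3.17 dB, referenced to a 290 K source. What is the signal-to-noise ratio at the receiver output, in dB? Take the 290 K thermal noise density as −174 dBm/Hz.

3.4 dB

Noise floor: N = −174 + 10 log₁₀(B) + NF
10 log₁₀(1.65×10⁷) = 72.17 dB
N = −174 + 72.17 + 3.17 = −98.66 dBm
SNR = P_sig − N = −95.3 − (−98.66) = 3.36 dB → 3.4 dB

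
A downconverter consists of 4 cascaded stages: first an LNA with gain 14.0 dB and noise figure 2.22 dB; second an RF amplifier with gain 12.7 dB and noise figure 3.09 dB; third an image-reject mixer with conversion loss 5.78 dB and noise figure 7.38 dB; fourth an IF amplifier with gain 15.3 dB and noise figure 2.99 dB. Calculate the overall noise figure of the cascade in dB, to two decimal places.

Convert to linear (a loss of L dB is a gain of −L dB): F_i = 10^(NF_i/10), G_i = 10^(G_i,dB/10)
  Stage 1: F_1 = 10^(2.22/10) = 1.667, G_1 = 10^(14.0/10) = 25.12
  Stage 2: F_2 = 10^(3.09/10) = 2.037, G_2 = 10^(12.7/10) = 18.62
  Stage 3: F_3 = 10^(7.38/10) = 5.470, G_3 = 10^(−5.78/10) = 0.2642
  Stage 4: F_4 = 10^(2.99/10) = 1.991, G_4 = 10^(15.3/10) = 33.88
Friis cascade:
  F = 1.667 + (2.037 − 1)/25.12 + (5.470 − 1)/467.7 + (1.991 − 1)/123.6 = 1.726
NF = 10 log₁₀(1.726) = 2.37 dB

2.37 dB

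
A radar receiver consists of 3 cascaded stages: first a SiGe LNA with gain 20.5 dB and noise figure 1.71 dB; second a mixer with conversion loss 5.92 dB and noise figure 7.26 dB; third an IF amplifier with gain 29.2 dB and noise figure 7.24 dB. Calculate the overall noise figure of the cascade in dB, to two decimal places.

Convert to linear (a loss of L dB is a gain of −L dB): F_i = 10^(NF_i/10), G_i = 10^(G_i,dB/10)
  Stage 1: F_1 = 10^(1.71/10) = 1.483, G_1 = 10^(20.5/10) = 112.2
  Stage 2: F_2 = 10^(7.26/10) = 5.321, G_2 = 10^(−5.92/10) = 0.2559
  Stage 3: F_3 = 10^(7.24/10) = 5.297, G_3 = 10^(29.2/10) = 831.8
Friis cascade:
  F = 1.483 + (5.321 − 1)/112.2 + (5.297 − 1)/28.71 = 1.671
NF = 10 log₁₀(1.671) = 2.23 dB

2.23 dB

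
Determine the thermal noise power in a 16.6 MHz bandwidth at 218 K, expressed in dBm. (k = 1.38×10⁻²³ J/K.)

−103.0 dBm

P_n = kTB = 1.38×10⁻²³ × 218 × 1.66×10⁷ = 4.99×10⁻¹⁴ W
In dBm: 10 log₁₀(4.99×10⁻¹⁴ / 10⁻³) = −103.0 dBm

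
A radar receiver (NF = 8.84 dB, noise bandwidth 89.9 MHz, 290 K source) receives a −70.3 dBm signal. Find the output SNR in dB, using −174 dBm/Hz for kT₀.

15.3 dB

Noise floor: N = −174 + 10 log₁₀(B) + NF
10 log₁₀(8.99×10⁷) = 79.54 dB
N = −174 + 79.54 + 8.84 = −85.62 dBm
SNR = P_sig − N = −70.3 − (−85.62) = 15.32 dB → 15.3 dB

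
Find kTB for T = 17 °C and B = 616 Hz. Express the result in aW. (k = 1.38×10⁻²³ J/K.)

2.47 aW

T = 17 °C + 273.15 = 290.15 K
P_n = kTB = 1.38×10⁻²³ × 290.15 × 6.16×10² = 2.47×10⁻¹⁸ W = 2.47 aW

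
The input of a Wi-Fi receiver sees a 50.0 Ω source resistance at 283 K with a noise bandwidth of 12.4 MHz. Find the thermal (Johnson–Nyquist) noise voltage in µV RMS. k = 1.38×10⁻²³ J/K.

V_n = √(4kTRB)
4kTRB = 4 × 1.38×10⁻²³ × 283 × 5.00×10¹ × 1.24×10⁷ = 9.69×10⁻¹² V²
V_n = √(9.69×10⁻¹²) = 3.11×10⁻⁶ V = 3.11 µV

3.11 µV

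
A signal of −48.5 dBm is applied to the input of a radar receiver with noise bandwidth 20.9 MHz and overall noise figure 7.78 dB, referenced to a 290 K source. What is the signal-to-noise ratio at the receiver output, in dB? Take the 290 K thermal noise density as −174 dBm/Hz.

44.5 dB

Noise floor: N = −174 + 10 log₁₀(B) + NF
10 log₁₀(2.09×10⁷) = 73.2 dB
N = −174 + 73.2 + 7.78 = −93.02 dBm
SNR = P_sig − N = −48.5 − (−93.02) = 44.52 dB → 44.5 dB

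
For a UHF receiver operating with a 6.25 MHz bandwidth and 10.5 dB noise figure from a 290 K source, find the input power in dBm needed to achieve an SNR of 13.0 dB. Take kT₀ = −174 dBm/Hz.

Sensitivity = −174 + 10 log₁₀(B) + NF + SNR_min
= −174 + 67.96 + 10.5 + 13.0
= −82.54 dBm → −82.5 dBm

−82.5 dBm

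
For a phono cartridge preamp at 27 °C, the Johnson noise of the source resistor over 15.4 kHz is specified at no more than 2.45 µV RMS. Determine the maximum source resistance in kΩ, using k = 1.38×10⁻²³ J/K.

T = 27 °C + 273.15 = 300.15 K
Johnson–Nyquist: V_n = √(4kTRB) ⇒ R = V_n² / (4kTB)
4kTB = 4 × 1.38×10⁻²³ × 300.15 × 1.54×10⁴ = 2.55×10⁻¹⁶
R = (2.45×10⁻⁶)² / 2.55×10⁻¹⁶ = 2.35×10⁴ Ω = 23.5 kΩ

23.5 kΩ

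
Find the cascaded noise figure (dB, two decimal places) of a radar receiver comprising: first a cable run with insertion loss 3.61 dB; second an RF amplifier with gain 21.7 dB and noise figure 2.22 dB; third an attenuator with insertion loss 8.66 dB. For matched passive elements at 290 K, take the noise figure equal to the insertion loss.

5.94 dB

Convert to linear (a loss of L dB is a gain of −L dB): F_i = 10^(NF_i/10), G_i = 10^(G_i,dB/10)
  Stage 1: F_1 = 10^(3.61/10) = 2.296, G_1 = 10^(−3.61/10) = 0.4355
  Stage 2: F_2 = 10^(2.22/10) = 1.667, G_2 = 10^(21.7/10) = 147.9
  Stage 3: F_3 = 10^(8.66/10) = 7.345, G_3 = 10^(−8.66/10) = 0.1361
Friis cascade:
  F = 2.296 + (1.667 − 1)/0.4355 + (7.345 − 1)/64.42 = 3.927
NF = 10 log₁₀(3.927) = 5.94 dB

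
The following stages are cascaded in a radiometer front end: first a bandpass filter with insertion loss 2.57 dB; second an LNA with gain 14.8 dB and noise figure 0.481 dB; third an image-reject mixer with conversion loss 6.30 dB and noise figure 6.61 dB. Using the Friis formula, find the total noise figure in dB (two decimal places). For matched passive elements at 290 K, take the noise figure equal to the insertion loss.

3.49 dB

Convert to linear (a loss of L dB is a gain of −L dB): F_i = 10^(NF_i/10), G_i = 10^(G_i,dB/10)
  Stage 1: F_1 = 10^(2.57/10) = 1.807, G_1 = 10^(−2.57/10) = 0.5534
  Stage 2: F_2 = 10^(0.481/10) = 1.117, G_2 = 10^(14.8/10) = 30.20
  Stage 3: F_3 = 10^(6.61/10) = 4.581, G_3 = 10^(−6.30/10) = 0.2344
Friis cascade:
  F = 1.807 + (1.117 − 1)/0.5534 + (4.581 − 1)/16.71 = 2.233
NF = 10 log₁₀(2.233) = 3.49 dB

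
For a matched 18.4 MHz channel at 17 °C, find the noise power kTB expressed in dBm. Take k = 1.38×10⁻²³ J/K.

−101.3 dBm

T = 17 °C + 273.15 = 290.15 K
P_n = kTB = 1.38×10⁻²³ × 290.15 × 1.84×10⁷ = 7.37×10⁻¹⁴ W
In dBm: 10 log₁₀(7.37×10⁻¹⁴ / 10⁻³) = −101.3 dBm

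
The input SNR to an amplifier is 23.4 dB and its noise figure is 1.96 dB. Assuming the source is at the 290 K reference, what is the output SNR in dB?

21.44 dB

By definition F = SNR_in/SNR_out, so in dB: SNR_out = SNR_in − NF
SNR_out = 23.4 − 1.96 = 21.44 dB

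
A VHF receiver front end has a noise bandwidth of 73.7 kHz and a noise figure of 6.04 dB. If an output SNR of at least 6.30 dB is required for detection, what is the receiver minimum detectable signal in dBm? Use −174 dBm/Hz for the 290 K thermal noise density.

−113.0 dBm

Sensitivity = −174 + 10 log₁₀(B) + NF + SNR_min
= −174 + 48.67 + 6.04 + 6.30
= −112.99 dBm → −113.0 dBm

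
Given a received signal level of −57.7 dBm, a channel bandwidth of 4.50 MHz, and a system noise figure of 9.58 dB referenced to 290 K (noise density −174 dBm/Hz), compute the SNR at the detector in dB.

Noise floor: N = −174 + 10 log₁₀(B) + NF
10 log₁₀(4.50×10⁶) = 66.53 dB
N = −174 + 66.53 + 9.58 = −97.89 dBm
SNR = P_sig − N = −57.7 − (−97.89) = 40.19 dB → 40.2 dB

40.2 dB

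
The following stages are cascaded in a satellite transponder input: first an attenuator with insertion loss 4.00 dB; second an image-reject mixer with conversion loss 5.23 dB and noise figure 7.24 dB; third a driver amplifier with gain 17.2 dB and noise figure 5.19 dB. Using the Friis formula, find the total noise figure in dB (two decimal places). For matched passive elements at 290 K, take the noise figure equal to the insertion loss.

Convert to linear (a loss of L dB is a gain of −L dB): F_i = 10^(NF_i/10), G_i = 10^(G_i,dB/10)
  Stage 1: F_1 = 10^(4.00/10) = 2.512, G_1 = 10^(−4.00/10) = 0.3981
  Stage 2: F_2 = 10^(7.24/10) = 5.297, G_2 = 10^(−5.23/10) = 0.2999
  Stage 3: F_3 = 10^(5.19/10) = 3.304, G_3 = 10^(17.2/10) = 52.48
Friis cascade:
  F = 2.512 + (5.297 − 1)/0.3981 + (3.304 − 1)/0.1194 = 32.60
NF = 10 log₁₀(32.60) = 15.13 dB

15.13 dB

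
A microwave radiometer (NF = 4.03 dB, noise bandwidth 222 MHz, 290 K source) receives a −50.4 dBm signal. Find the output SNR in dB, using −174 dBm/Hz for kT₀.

Noise floor: N = −174 + 10 log₁₀(B) + NF
10 log₁₀(2.22×10⁸) = 83.46 dB
N = −174 + 83.46 + 4.03 = −86.51 dBm
SNR = P_sig − N = −50.4 − (−86.51) = 36.11 dB → 36.1 dB

36.1 dB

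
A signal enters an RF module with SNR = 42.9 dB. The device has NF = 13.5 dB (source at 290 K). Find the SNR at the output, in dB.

By definition F = SNR_in/SNR_out, so in dB: SNR_out = SNR_in − NF
SNR_out = 42.9 − 13.5 = 29.4 dB

29.4 dB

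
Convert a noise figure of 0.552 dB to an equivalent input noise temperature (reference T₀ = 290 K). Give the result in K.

F = 10^(0.552/10) = 1.13553
T_e = (F − 1)·T₀ = (1.13553 − 1) × 290 = 39.3 K

39.3 K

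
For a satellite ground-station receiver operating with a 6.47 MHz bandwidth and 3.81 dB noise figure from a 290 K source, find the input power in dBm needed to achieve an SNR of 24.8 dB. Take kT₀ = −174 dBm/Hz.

−77.3 dBm

Sensitivity = −174 + 10 log₁₀(B) + NF + SNR_min
= −174 + 68.11 + 3.81 + 24.8
= −77.28 dBm → −77.3 dBm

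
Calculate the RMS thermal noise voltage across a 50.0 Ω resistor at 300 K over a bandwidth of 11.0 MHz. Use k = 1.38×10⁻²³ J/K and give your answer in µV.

3.02 µV

V_n = √(4kTRB)
4kTRB = 4 × 1.38×10⁻²³ × 300 × 5.00×10¹ × 1.10×10⁷ = 9.11×10⁻¹² V²
V_n = √(9.11×10⁻¹²) = 3.02×10⁻⁶ V = 3.02 µV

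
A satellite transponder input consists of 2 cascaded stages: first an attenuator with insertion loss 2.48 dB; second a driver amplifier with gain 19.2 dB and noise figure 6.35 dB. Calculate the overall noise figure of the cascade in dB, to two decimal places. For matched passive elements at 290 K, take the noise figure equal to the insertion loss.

8.83 dB

Convert to linear (a loss of L dB is a gain of −L dB): F_i = 10^(NF_i/10), G_i = 10^(G_i,dB/10)
  Stage 1: F_1 = 10^(2.48/10) = 1.770, G_1 = 10^(−2.48/10) = 0.5649
  Stage 2: F_2 = 10^(6.35/10) = 4.315, G_2 = 10^(19.2/10) = 83.18
Friis cascade:
  F = 1.770 + (4.315 − 1)/0.5649 = 7.638
NF = 10 log₁₀(7.638) = 8.83 dB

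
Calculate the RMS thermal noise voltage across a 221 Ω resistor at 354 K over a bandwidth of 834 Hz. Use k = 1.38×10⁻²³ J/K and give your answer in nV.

V_n = √(4kTRB)
4kTRB = 4 × 1.38×10⁻²³ × 354 × 2.21×10² × 8.34×10² = 3.60×10⁻¹⁵ V²
V_n = √(3.60×10⁻¹⁵) = 6.00×10⁻⁸ V = 60.0 nV

60.0 nV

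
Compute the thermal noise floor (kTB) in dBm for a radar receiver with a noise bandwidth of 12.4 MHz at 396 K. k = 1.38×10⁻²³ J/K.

P_n = kTB = 1.38×10⁻²³ × 396 × 1.24×10⁷ = 6.78×10⁻¹⁴ W
In dBm: 10 log₁₀(6.78×10⁻¹⁴ / 10⁻³) = −101.7 dBm

−101.7 dBm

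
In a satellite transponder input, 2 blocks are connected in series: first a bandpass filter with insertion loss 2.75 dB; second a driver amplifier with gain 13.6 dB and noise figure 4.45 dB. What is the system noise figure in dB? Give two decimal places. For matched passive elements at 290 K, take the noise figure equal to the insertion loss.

Convert to linear (a loss of L dB is a gain of −L dB): F_i = 10^(NF_i/10), G_i = 10^(G_i,dB/10)
  Stage 1: F_1 = 10^(2.75/10) = 1.884, G_1 = 10^(−2.75/10) = 0.5309
  Stage 2: F_2 = 10^(4.45/10) = 2.786, G_2 = 10^(13.6/10) = 22.91
Friis cascade:
  F = 1.884 + (2.786 − 1)/0.5309 = 5.248
NF = 10 log₁₀(5.248) = 7.20 dB

7.20 dB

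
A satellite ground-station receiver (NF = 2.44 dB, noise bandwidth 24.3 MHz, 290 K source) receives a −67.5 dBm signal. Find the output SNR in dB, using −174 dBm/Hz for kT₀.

Noise floor: N = −174 + 10 log₁₀(B) + NF
10 log₁₀(2.43×10⁷) = 73.86 dB
N = −174 + 73.86 + 2.44 = −97.70 dBm
SNR = P_sig − N = −67.5 − (−97.70) = 30.20 dB → 30.2 dB

30.2 dB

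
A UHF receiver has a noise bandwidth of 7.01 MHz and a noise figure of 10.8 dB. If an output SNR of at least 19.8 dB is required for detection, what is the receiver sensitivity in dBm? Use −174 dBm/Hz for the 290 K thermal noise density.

Sensitivity = −174 + 10 log₁₀(B) + NF + SNR_min
= −174 + 68.46 + 10.8 + 19.8
= −74.94 dBm → −74.9 dBm

−74.9 dBm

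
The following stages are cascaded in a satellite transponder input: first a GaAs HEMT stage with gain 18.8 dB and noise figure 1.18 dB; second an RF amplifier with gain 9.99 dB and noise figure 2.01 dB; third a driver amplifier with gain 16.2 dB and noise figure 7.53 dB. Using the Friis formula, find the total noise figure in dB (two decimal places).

Convert to linear (a loss of L dB is a gain of −L dB): F_i = 10^(NF_i/10), G_i = 10^(G_i,dB/10)
  Stage 1: F_1 = 10^(1.18/10) = 1.312, G_1 = 10^(18.8/10) = 75.86
  Stage 2: F_2 = 10^(2.01/10) = 1.589, G_2 = 10^(9.99/10) = 9.977
  Stage 3: F_3 = 10^(7.53/10) = 5.662, G_3 = 10^(16.2/10) = 41.69
Friis cascade:
  F = 1.312 + (1.589 − 1)/75.86 + (5.662 − 1)/756.8 = 1.326
NF = 10 log₁₀(1.326) = 1.23 dB

1.23 dB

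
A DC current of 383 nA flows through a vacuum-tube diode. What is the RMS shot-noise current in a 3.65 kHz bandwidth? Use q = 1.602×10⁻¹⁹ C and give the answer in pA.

21.2 pA

I_n = √(2qI·B)
2qI·B = 2 × 1.602×10⁻¹⁹ × 3.83×10⁻⁷ × 3.65×10³ = 4.48×10⁻²² A²
I_n = √(4.48×10⁻²²) = 2.12×10⁻¹¹ A = 21.2 pA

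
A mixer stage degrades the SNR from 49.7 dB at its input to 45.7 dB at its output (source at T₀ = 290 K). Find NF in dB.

NF (dB) = SNR_in(dB) − SNR_out(dB) when the source is at T₀
NF = 49.7 − 45.7 = 4.0 dB

4.0 dB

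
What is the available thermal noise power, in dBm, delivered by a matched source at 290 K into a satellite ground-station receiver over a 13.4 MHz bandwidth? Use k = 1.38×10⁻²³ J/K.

−102.7 dBm

P_n = kTB = 1.38×10⁻²³ × 290 × 1.34×10⁷ = 5.36×10⁻¹⁴ W
In dBm: 10 log₁₀(5.36×10⁻¹⁴ / 10⁻³) = −102.7 dBm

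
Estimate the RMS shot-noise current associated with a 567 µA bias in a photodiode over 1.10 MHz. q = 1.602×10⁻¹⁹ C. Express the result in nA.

I_n = √(2qI·B)
2qI·B = 2 × 1.602×10⁻¹⁹ × 5.67×10⁻⁴ × 1.10×10⁶ = 2.00×10⁻¹⁶ A²
I_n = √(2.00×10⁻¹⁶) = 1.41×10⁻⁸ A = 14.1 nA

14.1 nA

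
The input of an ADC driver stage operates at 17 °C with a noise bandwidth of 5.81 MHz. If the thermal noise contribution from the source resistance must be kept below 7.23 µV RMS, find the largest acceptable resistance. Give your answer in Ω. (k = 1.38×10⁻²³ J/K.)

562 Ω

T = 17 °C + 273.15 = 290.15 K
Johnson–Nyquist: V_n = √(4kTRB) ⇒ R = V_n² / (4kTB)
4kTB = 4 × 1.38×10⁻²³ × 290.15 × 5.81×10⁶ = 9.31×10⁻¹⁴
R = (7.23×10⁻⁶)² / 9.31×10⁻¹⁴ = 5.62×10² Ω = 562 Ω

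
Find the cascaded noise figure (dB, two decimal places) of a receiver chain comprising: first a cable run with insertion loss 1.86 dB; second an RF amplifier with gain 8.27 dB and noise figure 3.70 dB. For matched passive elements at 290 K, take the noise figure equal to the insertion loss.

Convert to linear (a loss of L dB is a gain of −L dB): F_i = 10^(NF_i/10), G_i = 10^(G_i,dB/10)
  Stage 1: F_1 = 10^(1.86/10) = 1.535, G_1 = 10^(−1.86/10) = 0.6516
  Stage 2: F_2 = 10^(3.70/10) = 2.344, G_2 = 10^(8.27/10) = 6.714
Friis cascade:
  F = 1.535 + (2.344 − 1)/0.6516 = 3.597
NF = 10 log₁₀(3.597) = 5.56 dB

5.56 dB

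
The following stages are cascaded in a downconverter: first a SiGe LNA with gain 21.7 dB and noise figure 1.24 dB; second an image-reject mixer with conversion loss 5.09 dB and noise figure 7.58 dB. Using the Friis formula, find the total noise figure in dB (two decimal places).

Convert to linear (a loss of L dB is a gain of −L dB): F_i = 10^(NF_i/10), G_i = 10^(G_i,dB/10)
  Stage 1: F_1 = 10^(1.24/10) = 1.330, G_1 = 10^(21.7/10) = 147.9
  Stage 2: F_2 = 10^(7.58/10) = 5.728, G_2 = 10^(−5.09/10) = 0.3097
Friis cascade:
  F = 1.330 + (5.728 − 1)/147.9 = 1.362
NF = 10 log₁₀(1.362) = 1.34 dB

1.34 dB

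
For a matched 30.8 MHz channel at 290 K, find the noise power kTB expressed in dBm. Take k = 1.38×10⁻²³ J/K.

−99.1 dBm

P_n = kTB = 1.38×10⁻²³ × 290 × 3.08×10⁷ = 1.23×10⁻¹³ W
In dBm: 10 log₁₀(1.23×10⁻¹³ / 10⁻³) = −99.1 dBm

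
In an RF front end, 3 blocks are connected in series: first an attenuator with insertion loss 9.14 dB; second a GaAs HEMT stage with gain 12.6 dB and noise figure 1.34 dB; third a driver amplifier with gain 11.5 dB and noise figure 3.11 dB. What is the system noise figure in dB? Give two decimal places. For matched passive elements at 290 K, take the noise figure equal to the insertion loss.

Convert to linear (a loss of L dB is a gain of −L dB): F_i = 10^(NF_i/10), G_i = 10^(G_i,dB/10)
  Stage 1: F_1 = 10^(9.14/10) = 8.204, G_1 = 10^(−9.14/10) = 0.1219
  Stage 2: F_2 = 10^(1.34/10) = 1.361, G_2 = 10^(12.6/10) = 18.20
  Stage 3: F_3 = 10^(3.11/10) = 2.046, G_3 = 10^(11.5/10) = 14.13
Friis cascade:
  F = 8.204 + (1.361 − 1)/0.1219 + (2.046 − 1)/2.218 = 11.64
NF = 10 log₁₀(11.64) = 10.66 dB

10.66 dB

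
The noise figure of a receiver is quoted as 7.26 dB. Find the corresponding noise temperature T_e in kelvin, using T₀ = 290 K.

F = 10^(7.26/10) = 5.32108
T_e = (F − 1)·T₀ = (5.32108 − 1) × 290 = 1253 K

1253 K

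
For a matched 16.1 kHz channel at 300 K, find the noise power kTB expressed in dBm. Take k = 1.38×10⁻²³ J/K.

−131.8 dBm

P_n = kTB = 1.38×10⁻²³ × 300 × 1.61×10⁴ = 6.67×10⁻¹⁷ W
In dBm: 10 log₁₀(6.67×10⁻¹⁷ / 10⁻³) = −131.8 dBm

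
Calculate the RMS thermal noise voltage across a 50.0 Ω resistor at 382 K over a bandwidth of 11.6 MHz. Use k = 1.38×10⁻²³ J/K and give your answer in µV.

3.50 µV

V_n = √(4kTRB)
4kTRB = 4 × 1.38×10⁻²³ × 382 × 5.00×10¹ × 1.16×10⁷ = 1.22×10⁻¹¹ V²
V_n = √(1.22×10⁻¹¹) = 3.50×10⁻⁶ V = 3.50 µV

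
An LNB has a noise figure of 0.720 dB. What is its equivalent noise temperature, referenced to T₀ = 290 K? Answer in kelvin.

F = 10^(0.720/10) = 1.18032
T_e = (F − 1)·T₀ = (1.18032 − 1) × 290 = 52.3 K

52.3 K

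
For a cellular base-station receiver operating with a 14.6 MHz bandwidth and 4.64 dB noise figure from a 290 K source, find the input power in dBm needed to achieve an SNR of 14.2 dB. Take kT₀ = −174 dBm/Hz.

−83.5 dBm

Sensitivity = −174 + 10 log₁₀(B) + NF + SNR_min
= −174 + 71.64 + 4.64 + 14.2
= −83.52 dBm → −83.5 dBm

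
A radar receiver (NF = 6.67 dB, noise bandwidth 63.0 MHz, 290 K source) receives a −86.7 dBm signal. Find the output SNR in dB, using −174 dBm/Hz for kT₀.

Noise floor: N = −174 + 10 log₁₀(B) + NF
10 log₁₀(6.30×10⁷) = 77.99 dB
N = −174 + 77.99 + 6.67 = −89.34 dBm
SNR = P_sig − N = −86.7 − (−89.34) = 2.64 dB → 2.6 dB

2.6 dB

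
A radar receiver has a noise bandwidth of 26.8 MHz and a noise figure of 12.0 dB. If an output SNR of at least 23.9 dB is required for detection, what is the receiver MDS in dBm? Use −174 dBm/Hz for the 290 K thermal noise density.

Sensitivity = −174 + 10 log₁₀(B) + NF + SNR_min
= −174 + 74.28 + 12.0 + 23.9
= −63.82 dBm → −63.8 dBm

−63.8 dBm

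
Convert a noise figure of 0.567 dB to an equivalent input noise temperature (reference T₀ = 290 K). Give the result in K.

40.4 K

F = 10^(0.567/10) = 1.13946
T_e = (F − 1)·T₀ = (1.13946 − 1) × 290 = 40.4 K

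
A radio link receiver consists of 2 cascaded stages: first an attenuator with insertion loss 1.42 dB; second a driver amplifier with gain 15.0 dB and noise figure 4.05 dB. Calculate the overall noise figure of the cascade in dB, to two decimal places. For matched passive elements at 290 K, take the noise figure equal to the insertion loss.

Convert to linear (a loss of L dB is a gain of −L dB): F_i = 10^(NF_i/10), G_i = 10^(G_i,dB/10)
  Stage 1: F_1 = 10^(1.42/10) = 1.387, G_1 = 10^(−1.42/10) = 0.7211
  Stage 2: F_2 = 10^(4.05/10) = 2.541, G_2 = 10^(15.0/10) = 31.62
Friis cascade:
  F = 1.387 + (2.541 − 1)/0.7211 = 3.524
NF = 10 log₁₀(3.524) = 5.47 dB

5.47 dB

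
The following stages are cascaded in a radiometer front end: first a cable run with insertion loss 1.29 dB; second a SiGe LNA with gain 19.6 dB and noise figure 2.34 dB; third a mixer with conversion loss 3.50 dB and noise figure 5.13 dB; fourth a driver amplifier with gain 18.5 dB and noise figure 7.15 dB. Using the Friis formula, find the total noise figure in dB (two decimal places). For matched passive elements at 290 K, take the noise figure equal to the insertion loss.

Convert to linear (a loss of L dB is a gain of −L dB): F_i = 10^(NF_i/10), G_i = 10^(G_i,dB/10)
  Stage 1: F_1 = 10^(1.29/10) = 1.346, G_1 = 10^(−1.29/10) = 0.7430
  Stage 2: F_2 = 10^(2.34/10) = 1.714, G_2 = 10^(19.6/10) = 91.20
  Stage 3: F_3 = 10^(5.13/10) = 3.258, G_3 = 10^(−3.50/10) = 0.4467
  Stage 4: F_4 = 10^(7.15/10) = 5.188, G_4 = 10^(18.5/10) = 70.79
Friis cascade:
  F = 1.346 + (1.714 − 1)/0.7430 + (3.258 − 1)/67.76 + (5.188 − 1)/30.27 = 2.478
NF = 10 log₁₀(2.478) = 3.94 dB

3.94 dB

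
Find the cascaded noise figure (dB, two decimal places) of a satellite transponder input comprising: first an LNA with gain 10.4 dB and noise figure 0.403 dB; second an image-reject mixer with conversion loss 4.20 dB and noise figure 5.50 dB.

1.24 dB

Convert to linear (a loss of L dB is a gain of −L dB): F_i = 10^(NF_i/10), G_i = 10^(G_i,dB/10)
  Stage 1: F_1 = 10^(0.403/10) = 1.097, G_1 = 10^(10.4/10) = 10.96
  Stage 2: F_2 = 10^(5.50/10) = 3.548, G_2 = 10^(−4.20/10) = 0.3802
Friis cascade:
  F = 1.097 + (3.548 − 1)/10.96 = 1.330
NF = 10 log₁₀(1.330) = 1.24 dB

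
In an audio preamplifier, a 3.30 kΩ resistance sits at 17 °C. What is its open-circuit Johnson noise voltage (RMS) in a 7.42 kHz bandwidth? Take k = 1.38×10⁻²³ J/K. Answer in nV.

626 nV

T = 17 °C + 273.15 = 290.15 K
V_n = √(4kTRB)
4kTRB = 4 × 1.38×10⁻²³ × 290.15 × 3.30×10³ × 7.42×10³ = 3.92×10⁻¹³ V²
V_n = √(3.92×10⁻¹³) = 6.26×10⁻⁷ V = 626 nV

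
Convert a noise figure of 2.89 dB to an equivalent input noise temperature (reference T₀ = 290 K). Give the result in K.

F = 10^(2.89/10) = 1.94536
T_e = (F − 1)·T₀ = (1.94536 − 1) × 290 = 274 K

274 K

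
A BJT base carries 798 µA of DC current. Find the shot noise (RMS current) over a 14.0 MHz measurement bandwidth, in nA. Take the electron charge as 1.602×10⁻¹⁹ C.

59.8 nA

I_n = √(2qI·B)
2qI·B = 2 × 1.602×10⁻¹⁹ × 7.98×10⁻⁴ × 1.40×10⁷ = 3.58×10⁻¹⁵ A²
I_n = √(3.58×10⁻¹⁵) = 5.98×10⁻⁸ A = 59.8 nA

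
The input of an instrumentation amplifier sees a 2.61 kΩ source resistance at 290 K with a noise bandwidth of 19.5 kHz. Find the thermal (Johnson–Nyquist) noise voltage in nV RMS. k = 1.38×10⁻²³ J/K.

V_n = √(4kTRB)
4kTRB = 4 × 1.38×10⁻²³ × 290 × 2.61×10³ × 1.95×10⁴ = 8.15×10⁻¹³ V²
V_n = √(8.15×10⁻¹³) = 9.03×10⁻⁷ V = 903 nV

903 nV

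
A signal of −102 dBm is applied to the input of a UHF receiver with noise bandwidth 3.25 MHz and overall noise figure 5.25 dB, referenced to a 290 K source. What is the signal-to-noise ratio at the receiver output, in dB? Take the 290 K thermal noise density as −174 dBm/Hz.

1.6 dB

Noise floor: N = −174 + 10 log₁₀(B) + NF
10 log₁₀(3.25×10⁶) = 65.12 dB
N = −174 + 65.12 + 5.25 = −103.63 dBm
SNR = P_sig − N = −102 − (−103.63) = 1.63 dB → 1.6 dB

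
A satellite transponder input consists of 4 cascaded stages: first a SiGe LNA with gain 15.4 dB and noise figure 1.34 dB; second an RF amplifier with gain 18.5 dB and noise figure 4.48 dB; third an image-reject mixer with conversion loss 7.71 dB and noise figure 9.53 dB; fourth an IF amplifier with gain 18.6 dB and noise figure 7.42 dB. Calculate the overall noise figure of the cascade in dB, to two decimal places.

1.55 dB

Convert to linear (a loss of L dB is a gain of −L dB): F_i = 10^(NF_i/10), G_i = 10^(G_i,dB/10)
  Stage 1: F_1 = 10^(1.34/10) = 1.361, G_1 = 10^(15.4/10) = 34.67
  Stage 2: F_2 = 10^(4.48/10) = 2.805, G_2 = 10^(18.5/10) = 70.79
  Stage 3: F_3 = 10^(9.53/10) = 8.974, G_3 = 10^(−7.71/10) = 0.1694
  Stage 4: F_4 = 10^(7.42/10) = 5.521, G_4 = 10^(18.6/10) = 72.44
Friis cascade:
  F = 1.361 + (2.805 − 1)/34.67 + (8.974 − 1)/2455 + (5.521 − 1)/415.9 = 1.428
NF = 10 log₁₀(1.428) = 1.55 dB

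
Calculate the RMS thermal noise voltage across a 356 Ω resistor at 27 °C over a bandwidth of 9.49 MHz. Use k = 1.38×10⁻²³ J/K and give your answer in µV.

T = 27 °C + 273.15 = 300.15 K
V_n = √(4kTRB)
4kTRB = 4 × 1.38×10⁻²³ × 300.15 × 3.56×10² × 9.49×10⁶ = 5.60×10⁻¹¹ V²
V_n = √(5.60×10⁻¹¹) = 7.48×10⁻⁶ V = 7.48 µV

7.48 µV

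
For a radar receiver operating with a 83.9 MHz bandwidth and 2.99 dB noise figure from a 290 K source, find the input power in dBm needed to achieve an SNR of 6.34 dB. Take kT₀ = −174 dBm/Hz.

−85.4 dBm

Sensitivity = −174 + 10 log₁₀(B) + NF + SNR_min
= −174 + 79.24 + 2.99 + 6.34
= −85.43 dBm → −85.4 dBm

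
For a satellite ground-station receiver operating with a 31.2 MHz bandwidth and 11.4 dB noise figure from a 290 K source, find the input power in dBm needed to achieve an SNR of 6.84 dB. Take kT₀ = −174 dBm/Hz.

Sensitivity = −174 + 10 log₁₀(B) + NF + SNR_min
= −174 + 74.94 + 11.4 + 6.84
= −80.82 dBm → −80.8 dBm

−80.8 dBm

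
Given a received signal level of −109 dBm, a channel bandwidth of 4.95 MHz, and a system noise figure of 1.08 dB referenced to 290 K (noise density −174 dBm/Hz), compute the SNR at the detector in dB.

−3.0 dB

Noise floor: N = −174 + 10 log₁₀(B) + NF
10 log₁₀(4.95×10⁶) = 66.95 dB
N = −174 + 66.95 + 1.08 = −105.97 dBm
SNR = P_sig − N = −109 − (−105.97) = −3.03 dB → −3.0 dB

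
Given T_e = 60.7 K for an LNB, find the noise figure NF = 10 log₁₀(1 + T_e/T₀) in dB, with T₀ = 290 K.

0.825 dB

F = 1 + T_e/T₀ = 1 + 60.7/290 = 1.20931
NF = 10 log₁₀(1.20931) = 0.825 dB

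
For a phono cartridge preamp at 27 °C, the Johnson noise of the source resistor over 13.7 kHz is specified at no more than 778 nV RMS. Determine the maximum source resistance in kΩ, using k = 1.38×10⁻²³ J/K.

2.67 kΩ

T = 27 °C + 273.15 = 300.15 K
Johnson–Nyquist: V_n = √(4kTRB) ⇒ R = V_n² / (4kTB)
4kTB = 4 × 1.38×10⁻²³ × 300.15 × 1.37×10⁴ = 2.27×10⁻¹⁶
R = (7.78×10⁻⁷)² / 2.27×10⁻¹⁶ = 2.67×10³ Ω = 2.67 kΩ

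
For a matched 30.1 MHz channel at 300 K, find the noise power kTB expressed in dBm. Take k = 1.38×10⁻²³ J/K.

P_n = kTB = 1.38×10⁻²³ × 300 × 3.01×10⁷ = 1.25×10⁻¹³ W
In dBm: 10 log₁₀(1.25×10⁻¹³ / 10⁻³) = −99.0 dBm

−99.0 dBm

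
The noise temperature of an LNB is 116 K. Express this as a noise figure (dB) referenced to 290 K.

F = 1 + T_e/T₀ = 1 + 116/290 = 1.4
NF = 10 log₁₀(1.4) = 1.46 dB

1.46 dB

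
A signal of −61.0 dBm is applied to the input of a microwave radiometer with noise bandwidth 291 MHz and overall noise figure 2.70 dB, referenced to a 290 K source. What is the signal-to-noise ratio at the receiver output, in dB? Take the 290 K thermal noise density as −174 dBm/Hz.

Noise floor: N = −174 + 10 log₁₀(B) + NF
10 log₁₀(2.91×10⁸) = 84.64 dB
N = −174 + 84.64 + 2.70 = −86.66 dBm
SNR = P_sig − N = −61.0 − (−86.66) = 25.66 dB → 25.7 dB

25.7 dB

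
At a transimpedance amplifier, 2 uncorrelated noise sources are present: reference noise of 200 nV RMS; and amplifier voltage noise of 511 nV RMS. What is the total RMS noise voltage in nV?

Uncorrelated sources add in power (mean-square): V_tot = √(ΣV_i²)
V_tot = √[(2.00×10⁻⁷)² + (5.11×10⁻⁷)²] = 5.49×10⁻⁷ V = 549 nV

549 nV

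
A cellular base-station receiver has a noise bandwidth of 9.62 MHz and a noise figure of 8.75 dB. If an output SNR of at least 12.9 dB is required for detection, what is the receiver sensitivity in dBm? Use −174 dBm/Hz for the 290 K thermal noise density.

−82.5 dBm

Sensitivity = −174 + 10 log₁₀(B) + NF + SNR_min
= −174 + 69.83 + 8.75 + 12.9
= −82.52 dBm → −82.5 dBm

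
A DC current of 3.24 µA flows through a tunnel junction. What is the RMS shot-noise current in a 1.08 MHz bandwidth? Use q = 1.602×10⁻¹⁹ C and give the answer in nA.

1.06 nA

I_n = √(2qI·B)
2qI·B = 2 × 1.602×10⁻¹⁹ × 3.24×10⁻⁶ × 1.08×10⁶ = 1.12×10⁻¹⁸ A²
I_n = √(1.12×10⁻¹⁸) = 1.06×10⁻⁹ A = 1.06 nA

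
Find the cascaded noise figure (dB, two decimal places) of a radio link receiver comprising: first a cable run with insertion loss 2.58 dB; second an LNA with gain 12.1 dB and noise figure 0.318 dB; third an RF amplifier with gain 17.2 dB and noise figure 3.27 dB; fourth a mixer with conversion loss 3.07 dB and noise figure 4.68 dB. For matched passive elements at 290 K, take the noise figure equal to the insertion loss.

Convert to linear (a loss of L dB is a gain of −L dB): F_i = 10^(NF_i/10), G_i = 10^(G_i,dB/10)
  Stage 1: F_1 = 10^(2.58/10) = 1.811, G_1 = 10^(−2.58/10) = 0.5521
  Stage 2: F_2 = 10^(0.318/10) = 1.076, G_2 = 10^(12.1/10) = 16.22
  Stage 3: F_3 = 10^(3.27/10) = 2.123, G_3 = 10^(17.2/10) = 52.48
  Stage 4: F_4 = 10^(4.68/10) = 2.938, G_4 = 10^(−3.07/10) = 0.4932
Friis cascade:
  F = 1.811 + (1.076 − 1)/0.5521 + (2.123 − 1)/8.954 + (2.938 − 1)/469.9 = 2.079
NF = 10 log₁₀(2.079) = 3.18 dB

3.18 dB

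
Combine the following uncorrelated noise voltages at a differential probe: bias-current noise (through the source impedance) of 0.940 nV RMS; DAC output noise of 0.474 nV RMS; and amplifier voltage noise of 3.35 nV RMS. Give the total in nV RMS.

Uncorrelated sources add in power (mean-square): V_tot = √(ΣV_i²)
V_tot = √[(9.40×10⁻¹⁰)² + (4.74×10⁻¹⁰)² + (3.35×10⁻⁹)²] = 3.51×10⁻⁹ V = 3.51 nV

3.51 nV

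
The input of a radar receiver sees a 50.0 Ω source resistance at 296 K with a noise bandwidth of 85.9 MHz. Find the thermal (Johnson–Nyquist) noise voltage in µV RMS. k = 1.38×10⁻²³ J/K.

V_n = √(4kTRB)
4kTRB = 4 × 1.38×10⁻²³ × 296 × 5.00×10¹ × 8.59×10⁷ = 7.02×10⁻¹¹ V²
V_n = √(7.02×10⁻¹¹) = 8.38×10⁻⁶ V = 8.38 µV

8.38 µV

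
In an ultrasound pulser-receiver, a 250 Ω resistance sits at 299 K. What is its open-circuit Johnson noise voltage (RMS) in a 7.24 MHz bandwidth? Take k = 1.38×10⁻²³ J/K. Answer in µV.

5.47 µV

V_n = √(4kTRB)
4kTRB = 4 × 1.38×10⁻²³ × 299 × 2.50×10² × 7.24×10⁶ = 2.99×10⁻¹¹ V²
V_n = √(2.99×10⁻¹¹) = 5.47×10⁻⁶ V = 5.47 µV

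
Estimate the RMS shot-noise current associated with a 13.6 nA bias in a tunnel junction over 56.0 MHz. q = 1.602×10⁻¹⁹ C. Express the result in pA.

494 pA

I_n = √(2qI·B)
2qI·B = 2 × 1.602×10⁻¹⁹ × 1.36×10⁻⁸ × 5.60×10⁷ = 2.44×10⁻¹⁹ A²
I_n = √(2.44×10⁻¹⁹) = 4.94×10⁻¹⁰ A = 494 pA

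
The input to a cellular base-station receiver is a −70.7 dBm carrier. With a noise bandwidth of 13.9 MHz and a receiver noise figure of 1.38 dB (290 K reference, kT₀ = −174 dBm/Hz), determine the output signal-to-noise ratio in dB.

30.5 dB

Noise floor: N = −174 + 10 log₁₀(B) + NF
10 log₁₀(1.39×10⁷) = 71.43 dB
N = −174 + 71.43 + 1.38 = −101.19 dBm
SNR = P_sig − N = −70.7 − (−101.19) = 30.49 dB → 30.5 dB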